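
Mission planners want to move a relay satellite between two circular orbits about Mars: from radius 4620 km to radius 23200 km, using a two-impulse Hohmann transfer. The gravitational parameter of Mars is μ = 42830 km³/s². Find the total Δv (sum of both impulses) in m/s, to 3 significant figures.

The Hohmann ellipse has a_t = (r₁ + r₂)/2 = 13910 km.
Circular speed at r₁: v₁ = √(μ/r₁) = √(42830/4620) = 3.0448 km/s.
Transfer-orbit speed at r₁ (vis-viva equation): v_p = √[μ(2/r₁ − 1/a_t)] = 3.9322 km/s.
First burn Δv₁ = |v_p − v₁| = 0.8874 km/s.
At r₂, v₂ = √(μ/r₂) = 1.35872 km/s.
Transfer-orbit speed at r₂: v_a = √[μ(2/r₂ − 1/a_t)] = 0.783046 km/s.
Second burn Δv₂ = |v₂ − v_a| = 0.5757 km/s.
Δv = Δv₁ + Δv₂ = 0.8874 + 0.5757 = 1.463 km/s.

Δv = 1460 m/s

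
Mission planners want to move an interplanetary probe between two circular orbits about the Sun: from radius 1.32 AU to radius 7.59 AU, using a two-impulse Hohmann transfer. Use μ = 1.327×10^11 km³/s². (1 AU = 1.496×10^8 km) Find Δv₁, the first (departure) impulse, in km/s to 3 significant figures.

In km: r₁ = 1.32 × 1.496×10^8 = 1.97472×10^8 km; r₂ = 7.59 × 1.496×10^8 = 1.135464×10^9 km.
The Hohmann ellipse has a_t = (r₁ + r₂)/2 = 6.66468×10^8 km.
On the circular orbit at r = 1.97472×10^8 km, v_c = √(μ/r) = 25.923 km/s.
Transfer-orbit speed at the same r (vis-viva, a = a_t): v_t = √[μ(2/r − 1/a_t)] = 33.836 km/s.
Δv₁ = |v_t − v_c| = |33.836 − 25.923| = 7.913 km/s.

Δv₁ = 7.91 km/s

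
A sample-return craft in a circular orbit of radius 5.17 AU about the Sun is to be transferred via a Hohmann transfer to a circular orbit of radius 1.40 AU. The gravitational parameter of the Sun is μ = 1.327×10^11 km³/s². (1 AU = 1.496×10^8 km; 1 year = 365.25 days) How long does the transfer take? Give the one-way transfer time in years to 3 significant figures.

In km: r₁ = 5.17 × 1.496×10^8 = 7.73432×10^8 km; r₂ = 1.40 × 1.496×10^8 = 2.0944×10^8 km.
Transfer-ellipse semi-major axis a_t = (r₁ + r₂)/2 = (7.73432×10^8 + 2.0944×10^8)/2 = 4.91436×10^8 km.
By Kepler's third law the transfer-orbit period is T = 2π√(a_t³/μ), so t = T/2 = 9.395×10^7 s.
Converting: 9.395×10^7 s ÷ 3.15576×10^7 s/year (365.25 × 86400) = 2.98 years.

t = 2.98 years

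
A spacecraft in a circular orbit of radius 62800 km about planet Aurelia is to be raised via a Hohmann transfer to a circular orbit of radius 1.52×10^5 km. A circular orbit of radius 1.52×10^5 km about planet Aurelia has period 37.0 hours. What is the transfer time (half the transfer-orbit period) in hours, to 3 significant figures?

t = 11.0 hours

From Kepler's third law T² = 4π²r³/μ at r = 1.52×10^5 km, T = 37.0 hours = 37.0 × 3600 s = 1.332×10^5 s: μ = 4π²r³/T² = 7.81416×10^6 km³/s².
Semi-major axis of the transfer orbit: a_t = (62800 + 1.520×10^5)/2 = 1.074×10^5 km.
Half the transfer-orbit period gives t = π√(a_t³/μ) = 39560 s.
Converting: 39560 s ÷ 3600 s/hour = 11.0 hours.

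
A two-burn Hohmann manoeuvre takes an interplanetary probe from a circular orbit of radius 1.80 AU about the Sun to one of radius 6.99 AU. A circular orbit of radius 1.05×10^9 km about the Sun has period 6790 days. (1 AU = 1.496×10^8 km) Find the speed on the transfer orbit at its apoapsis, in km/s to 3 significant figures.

v = 7.21 km/s

From Kepler's third law T² = 4π²r³/μ at r = 1.05×10^9 km, T = 6790 days = 6790 × 86400 s = 5.86656×10^8 s: μ = 4π²r³/T² = 1.32789×10^11 km³/s².
In km: r₁ = 1.80 × 1.496×10^8 = 2.6928×10^8 km; r₂ = 6.99 × 1.496×10^8 = 1.045704×10^9 km.
Semi-major axis of the transfer orbit: a_t = (2.6928×10^8 + 1.045704×10^9)/2 = 6.57492×10^8 km.
At apoapsis, r = 1.045704×10^9 km.
Applying v² = μ(2/r − 1/a_t): v = 7.212 km/s.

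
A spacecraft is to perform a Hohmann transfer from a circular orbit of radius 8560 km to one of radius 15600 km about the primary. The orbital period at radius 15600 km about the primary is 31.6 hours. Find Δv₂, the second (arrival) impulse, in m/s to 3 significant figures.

From Kepler's third law T² = 4π²r³/μ at r = 15600 km, T = 31.6 hours = 31.6 × 3600 s = 1.1376×10^5 s: μ = 4π²r³/T² = 11581.2 km³/s².
Semi-major axis of the transfer orbit: a_t = (8560 + 15600)/2 = 12080 km.
On the circular orbit at r = 15600 km, v_c = √(μ/r) = 0.8616 km/s.
Transfer-orbit speed at the same r (vis-viva, a = a_t): v_t = √[μ(2/r − 1/a_t)] = 0.7253 km/s.
Δv₂ = |v_t − v_c| = |0.7253 − 0.8616| = 0.1363 km/s.

Δv₂ = 136 m/s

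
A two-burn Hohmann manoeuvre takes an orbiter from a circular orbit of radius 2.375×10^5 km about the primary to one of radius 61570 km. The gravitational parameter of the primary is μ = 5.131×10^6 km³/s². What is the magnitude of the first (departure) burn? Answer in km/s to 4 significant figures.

Δv₁ = 1.666 km/s

Transfer-ellipse semi-major axis a_t = (r₁ + r₂)/2 = (2.375×10^5 + 61570)/2 = 1.49535×10^5 km.
Circular speed at r = 2.375×10^5 km: v_c = √(μ/r) = 4.64803 km/s.
Vis-viva on the transfer ellipse at r = 2.375×10^5 km gives v_t = √[μ(2/r − 1/a_t)] = 2.98251 km/s.
Δv₁ = |v_t − v_c| = |2.98251 − 4.64803| = 1.666 km/s.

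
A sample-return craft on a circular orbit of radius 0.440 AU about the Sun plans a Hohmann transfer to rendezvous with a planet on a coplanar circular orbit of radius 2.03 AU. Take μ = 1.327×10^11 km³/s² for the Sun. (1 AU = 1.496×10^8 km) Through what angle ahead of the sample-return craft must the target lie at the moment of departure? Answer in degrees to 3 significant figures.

In km: r₁ = 0.440 × 1.496×10^8 = 6.5824×10^7 km; r₂ = 2.03 × 1.496×10^8 = 3.03688×10^8 km.
Transfer-ellipse semi-major axis a_t = (r₁ + r₂)/2 = (6.5824×10^7 + 3.03688×10^8)/2 = 1.84756×10^8 km.
Transfer time t = π√(a_t³/μ) = 2.1657695×10^7 s.
Target angular speed ω₂ = √(μ/r₂³) = 6.8832575×10^-8 rad/s.
Angle swept by the target during transfer: ω₂·t = 1.49075 rad = 85.41°.
The sample-return craft traverses 180° on the transfer ellipse, so the target must lead by 180° − 85.41° = 94.6°.

φ = 94.6°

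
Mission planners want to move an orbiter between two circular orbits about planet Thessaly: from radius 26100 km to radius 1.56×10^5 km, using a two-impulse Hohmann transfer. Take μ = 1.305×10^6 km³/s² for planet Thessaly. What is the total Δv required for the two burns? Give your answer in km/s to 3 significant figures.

Transfer-ellipse semi-major axis a_t = (r₁ + r₂)/2 = (26100 + 1.560×10^5)/2 = 91050 km.
At r₁ the circular-orbit speed is v₁ = √(μ/r₁) = 7.0711 km/s.
On the transfer ellipse at r₁, vis-viva gives v_p = √[μ(2/r₁ − 1/a_t)] = 9.2557 km/s.
First burn Δv₁ = |v_p − v₁| = 2.1846 km/s.
At r₂, v₂ = √(μ/r₂) = 2.8923 km/s.
Transfer-orbit speed at r₂: v_a = √[μ(2/r₂ − 1/a_t)] = 1.5485 km/s.
Second burn Δv₂ = |v₂ − v_a| = 1.3438 km/s.
Δv = Δv₁ + Δv₂ = 2.1846 + 1.3438 = 3.528 km/s.

Δv = 3.53 km/s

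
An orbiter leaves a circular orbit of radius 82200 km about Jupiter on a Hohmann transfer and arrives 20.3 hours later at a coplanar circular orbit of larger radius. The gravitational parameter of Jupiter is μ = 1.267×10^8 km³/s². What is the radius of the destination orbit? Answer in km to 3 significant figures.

r₂ = 7.36×10^5 km

Transfer time t = 20.3 hours = 73080 s, and t = π√(a_t³/μ).
So a_t = (μ t²/π²)^(1/3) = (1.267×10^8 × (73080)² / π²)^(1/3) = 4.0928×10^5 km.
Since a_t = (r₁ + r₂)/2, r₂ = 2a_t − r₁ = 2×4.0928×10^5 − 82200 = 7.3636×10^5 km.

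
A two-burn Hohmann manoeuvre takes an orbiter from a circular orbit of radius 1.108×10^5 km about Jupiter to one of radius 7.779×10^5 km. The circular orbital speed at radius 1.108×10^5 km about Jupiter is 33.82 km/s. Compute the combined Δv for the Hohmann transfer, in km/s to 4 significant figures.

Δv = 17.32 km/s

From the circular-orbit relation v² = μ/r at r = 1.108×10^5 km: μ = v²r = (33.82)² × 1.108×10^5 = 1.26732×10^8 km³/s².
Transfer-ellipse semi-major axis a_t = (r₁ + r₂)/2 = (1.108×10^5 + 7.779×10^5)/2 = 4.4435×10^5 km.
Circular speed at r₁: v₁ = √(μ/r₁) = √(1.26732×10^8/1.108×10^5) = 33.82 km/s.
On the transfer ellipse at r₁, vis-viva equation gives v_p = √[μ(2/r₁ − 1/a_t)] = 44.75 km/s.
First burn Δv₁ = |v_p − v₁| = 10.93 km/s.
Circular speed at r₂: v₂ = √(μ/r₂) = 12.764 km/s.
Transfer-orbit speed at r₂: v_a = √[μ(2/r₂ − 1/a_t)] = 6.3737 km/s.
Second burn Δv₂ = |v₂ − v_a| = 6.390 km/s.
Total Δv = Δv₁ + Δv₂ = 17.32 km/s.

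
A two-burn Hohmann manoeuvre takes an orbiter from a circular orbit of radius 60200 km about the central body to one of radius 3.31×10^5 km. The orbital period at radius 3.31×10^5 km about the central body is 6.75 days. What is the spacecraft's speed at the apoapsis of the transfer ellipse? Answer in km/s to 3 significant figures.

From Kepler's third law T² = 4π²r³/μ at r = 3.31×10^5 km, T = 6.75 days = 6.75 × 86400 s = 5.832×10^5 s: μ = 4π²r³/T² = 4.20929×10^6 km³/s².
The Hohmann ellipse has a_t = (r₁ + r₂)/2 = 1.956×10^5 km.
The apoapsis of the transfer ellipse is at r = 3.310×10^5 km.
Vis-viva: v = √[μ(2/r − 1/a_t)] = √[4.20929×10^6 × (2/3.310×10^5 − 1/1.956×10^5)] = 1.978 km/s.

v = 1.98 km/s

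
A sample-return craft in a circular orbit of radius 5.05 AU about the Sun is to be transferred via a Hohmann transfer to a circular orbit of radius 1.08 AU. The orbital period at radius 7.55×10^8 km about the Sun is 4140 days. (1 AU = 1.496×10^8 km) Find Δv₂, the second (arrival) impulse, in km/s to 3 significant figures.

From Kepler's third law T² = 4π²r³/μ at r = 7.55×10^8 km, T = 4140 days = 4140 × 86400 s = 3.57696×10^8 s: μ = 4π²r³/T² = 1.32792×10^11 km³/s².
In km: r₁ = 5.05 × 1.496×10^8 = 7.5548×10^8 km; r₂ = 1.08 × 1.496×10^8 = 1.61568×10^8 km.
Semi-major axis of the transfer orbit: a_t = (7.5548×10^8 + 1.61568×10^8)/2 = 4.58524×10^8 km.
Circular speed at r = 1.61568×10^8 km: v_c = √(μ/r) = 28.6687 km/s.
Vis-viva on the transfer ellipse at r = 1.61568×10^8 km gives v_t = √[μ(2/r − 1/a_t)] = 36.7993 km/s.
Δv₂ = |v_t − v_c| = |36.7993 − 28.6687| = 8.131 km/s.

Δv₂ = 8.13 km/s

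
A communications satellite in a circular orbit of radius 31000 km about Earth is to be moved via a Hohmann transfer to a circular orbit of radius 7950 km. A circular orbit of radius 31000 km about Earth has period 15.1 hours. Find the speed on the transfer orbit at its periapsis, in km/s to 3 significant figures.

From Kepler's third law T² = 4π²r³/μ at r = 31000 km, T = 15.1 hours = 15.1 × 3600 s = 54360 s: μ = 4π²r³/T² = 3.98003×10^5 km³/s².
Transfer-ellipse semi-major axis a_t = (r₁ + r₂)/2 = (31000 + 7950)/2 = 19475 km.
At periapsis, r = 7950 km.
From the vis-viva equation, v = √[μ(2/r − 1/a_t)] = 8.927 km/s.

v = 8.93 km/s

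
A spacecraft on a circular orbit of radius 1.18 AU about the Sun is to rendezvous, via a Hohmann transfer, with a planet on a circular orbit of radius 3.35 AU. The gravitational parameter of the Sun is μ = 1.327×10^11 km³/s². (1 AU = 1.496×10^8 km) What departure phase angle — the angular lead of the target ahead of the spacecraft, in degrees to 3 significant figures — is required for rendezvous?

In km: r₁ = 1.18 × 1.496×10^8 = 1.76528×10^8 km; r₂ = 3.35 × 1.496×10^8 = 5.0116×10^8 km.
Transfer-ellipse semi-major axis a_t = (r₁ + r₂)/2 = (1.76528×10^8 + 5.0116×10^8)/2 = 3.38844×10^8 km.
The half-period of the transfer ellipse is t = π√(a_t³/μ) = 5.379×10^7 s.
Target angular speed ω₂ = √(μ/r₂³) = 3.247×10^-8 rad/s.
Angle swept by the target during transfer: ω₂·t = 1.747 rad = 100.1°.
The spacecraft traverses 180° on the transfer ellipse, so the target must lead by 180° − 100.1° = 79.9°.

φ = 79.9°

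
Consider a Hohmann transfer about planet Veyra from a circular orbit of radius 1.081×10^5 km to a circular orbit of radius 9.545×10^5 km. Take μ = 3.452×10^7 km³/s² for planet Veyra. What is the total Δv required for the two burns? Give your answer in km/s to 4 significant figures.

Transfer-ellipse semi-major axis a_t = (r₁ + r₂)/2 = (1.081×10^5 + 9.545×10^5)/2 = 5.313×10^5 km.
At r₁ the circular-orbit speed is v₁ = √(μ/r₁) = 17.870 km/s.
On the transfer ellipse at r₁, vis-viva equation gives v_p = √[μ(2/r₁ − 1/a_t)] = 23.952 km/s.
First burn Δv₁ = |v_p − v₁| = 6.082 km/s.
At r₂, v₂ = √(μ/r₂) = 6.014 km/s.
Transfer-orbit speed at r₂: v_a = √[μ(2/r₂ − 1/a_t)] = 2.713 km/s.
Second burn Δv₂ = |v₂ − v_a| = 3.301 km/s.
Δv = Δv₁ + Δv₂ = 6.082 + 3.301 = 9.383 km/s.

Δv = 9.383 km/s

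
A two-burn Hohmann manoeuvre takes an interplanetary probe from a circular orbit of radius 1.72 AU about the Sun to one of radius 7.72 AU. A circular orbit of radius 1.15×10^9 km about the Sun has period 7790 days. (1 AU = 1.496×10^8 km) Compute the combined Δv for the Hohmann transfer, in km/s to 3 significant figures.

Δv = 10.6 km/s

From Kepler's third law T² = 4π²r³/μ at r = 1.15×10^9 km, T = 7790 days = 7790 × 86400 s = 6.73056×10^8 s: μ = 4π²r³/T² = 1.32541×10^11 km³/s².
In km: r₁ = 1.72 × 1.496×10^8 = 2.57312×10^8 km; r₂ = 7.72 × 1.496×10^8 = 1.154912×10^9 km.
Semi-major axis of the transfer orbit: a_t = (2.57312×10^8 + 1.154912×10^9)/2 = 7.06112×10^8 km.
Circular speed at r₁: v₁ = √(μ/r₁) = √(1.32541×10^11/2.57312×10^8) = 22.70 km/s.
Transfer-orbit speed at r₁ (v² = μ(2/r − 1/a)): v_p = √[μ(2/r₁ − 1/a_t)] = 29.03 km/s.
First burn Δv₁ = |v_p − v₁| = 6.330 km/s.
Circular speed at r₂: v₂ = √(μ/r₂) = 10.713 km/s.
Transfer-orbit speed at r₂: v_a = √[μ(2/r₂ − 1/a_t)] = 6.4669 km/s.
Second burn Δv₂ = |v₂ − v_a| = 4.246 km/s.
Δv = Δv₁ + Δv₂ = 6.330 + 4.246 = 10.58 km/s.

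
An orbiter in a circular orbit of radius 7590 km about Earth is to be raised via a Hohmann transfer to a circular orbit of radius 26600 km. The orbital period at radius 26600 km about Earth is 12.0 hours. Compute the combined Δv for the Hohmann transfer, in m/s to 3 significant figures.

From Kepler's third law T² = 4π²r³/μ at r = 26600 km, T = 12.0 hours = 12.0 × 3600 s = 43200 s: μ = 4π²r³/T² = 3.98141×10^5 km³/s².
The Hohmann ellipse has a_t = (r₁ + r₂)/2 = 17095 km.
Circular speed at r₁: v₁ = √(μ/r₁) = √(3.98141×10^5/7590) = 7.2427 km/s.
Transfer-orbit speed at r₁ (vis-viva): v_p = √[μ(2/r₁ − 1/a_t)] = 9.0345 km/s.
First burn Δv₁ = |v_p − v₁| = 1.792 km/s.
Circular speed at r₂: v₂ = √(μ/r₂) = 3.869 km/s.
Transfer-orbit speed at r₂: v_a = √[μ(2/r₂ − 1/a_t)] = 2.578 km/s.
Second burn Δv₂ = |v₂ − v_a| = 1.291 km/s.
Total Δv = Δv₁ + Δv₂ = 3.083 km/s.

Δv = 3080 m/s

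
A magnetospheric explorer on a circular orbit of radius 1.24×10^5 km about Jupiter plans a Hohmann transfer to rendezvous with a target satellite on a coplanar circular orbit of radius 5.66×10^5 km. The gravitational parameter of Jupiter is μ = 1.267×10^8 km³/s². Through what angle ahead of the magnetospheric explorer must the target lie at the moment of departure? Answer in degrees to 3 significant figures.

Semi-major axis of the transfer orbit: a_t = (1.240×10^5 + 5.660×10^5)/2 = 3.450×10^5 km.
The half-period of the transfer ellipse is t = π√(a_t³/μ) = 56560 s.
The target's mean motion on its circular orbit is ω₂ = √(μ/r₂³) = 2.643×10^-5 rad/s.
Angle swept by the target during transfer: ω₂·t = 1.495 rad = 85.66°.
Arrival is 180° from departure on the ellipse, so φ = 180° − 85.66° = 94.3°.

φ = 94.3°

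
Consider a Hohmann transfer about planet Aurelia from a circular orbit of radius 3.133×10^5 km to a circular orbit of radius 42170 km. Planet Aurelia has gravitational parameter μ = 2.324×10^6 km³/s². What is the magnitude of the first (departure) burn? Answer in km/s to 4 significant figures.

Transfer-ellipse semi-major axis a_t = (r₁ + r₂)/2 = (3.133×10^5 + 42170)/2 = 1.77735×10^5 km.
On the circular orbit at r = 3.133×10^5 km, v_c = √(μ/r) = 2.724 km/s.
Vis-viva on the transfer ellipse at r = 3.133×10^5 km gives v_t = √[μ(2/r − 1/a_t)] = 1.327 km/s.
Δv₁ = |v_t − v_c| = |1.327 − 2.724| = 1.397 km/s.

Δv₁ = 1.397 km/s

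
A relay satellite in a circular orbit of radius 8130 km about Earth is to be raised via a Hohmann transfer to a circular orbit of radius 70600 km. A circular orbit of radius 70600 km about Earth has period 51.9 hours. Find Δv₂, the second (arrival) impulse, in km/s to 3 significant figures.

From Kepler's third law T² = 4π²r³/μ at r = 70600 km, T = 51.9 hours = 51.9 × 3600 s = 1.8684×10^5 s: μ = 4π²r³/T² = 3.97955×10^5 km³/s².
The Hohmann ellipse has a_t = (r₁ + r₂)/2 = 39365 km.
Circular speed at r = 70600 km: v_c = √(μ/r) = 2.374 km/s.
Transfer-orbit speed at the same r (vis-viva, a = a_t): v_t = √[μ(2/r − 1/a_t)] = 1.079 km/s.
Δv₂ = |v_t − v_c| = |1.079 − 2.374| = 1.295 km/s.

Δv₂ = 1.30 km/s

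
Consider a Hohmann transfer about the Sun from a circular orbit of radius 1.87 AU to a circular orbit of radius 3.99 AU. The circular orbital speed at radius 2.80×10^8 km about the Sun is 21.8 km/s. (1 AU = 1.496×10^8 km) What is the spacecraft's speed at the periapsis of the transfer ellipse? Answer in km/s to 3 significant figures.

From the circular-orbit relation v² = μ/r at r = 2.80×10^8 km: μ = v²r = (21.8)² × 2.80×10^8 = 1.33067×10^11 km³/s².
In km: r₁ = 1.87 × 1.496×10^8 = 2.79752×10^8 km; r₂ = 3.99 × 1.496×10^8 = 5.96904×10^8 km.
Semi-major axis of the transfer orbit: a_t = (2.79752×10^8 + 5.96904×10^8)/2 = 4.38328×10^8 km.
The periapsis of the transfer ellipse is at r = 2.79752×10^8 km.
Applying v² = μ(2/r − 1/a_t): v = 25.45 km/s.

v = 25.5 km/s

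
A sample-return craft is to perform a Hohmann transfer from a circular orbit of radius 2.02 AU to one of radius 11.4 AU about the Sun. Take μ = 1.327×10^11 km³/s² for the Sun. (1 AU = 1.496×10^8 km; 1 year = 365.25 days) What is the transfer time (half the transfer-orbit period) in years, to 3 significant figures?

In km: r₁ = 2.02 × 1.496×10^8 = 3.02192×10^8 km; r₂ = 11.4 × 1.496×10^8 = 1.70544×10^9 km.
Semi-major axis of the transfer orbit: a_t = (3.02192×10^8 + 1.70544×10^9)/2 = 1.003816×10^9 km.
Half the transfer-orbit period gives t = π√(a_t³/μ) = 2.743×10^8 s.
Converting: 2.743×10^8 s ÷ 3.15576×10^7 s/year (365.25 × 86400) = 8.69 years.

t = 8.69 years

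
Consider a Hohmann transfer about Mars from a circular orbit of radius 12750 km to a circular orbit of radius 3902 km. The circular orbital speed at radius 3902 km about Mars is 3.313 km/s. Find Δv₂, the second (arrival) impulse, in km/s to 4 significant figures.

Δv₂ = 0.7868 km/s

From the circular-orbit relation v² = μ/r at r = 3902 km: μ = v²r = (3.313)² × 3902 = 42828.2 km³/s².
Transfer-ellipse semi-major axis a_t = (r₁ + r₂)/2 = (12750 + 3902)/2 = 8326 km.
On the circular orbit at r = 3902 km, v_c = √(μ/r) = 3.3130 km/s.
Transfer-orbit speed at the same r (vis-viva, a = a_t): v_t = √[μ(2/r − 1/a_t)] = 4.0998 km/s.
Δv₂ = |v_t − v_c| = |4.0998 − 3.3130| = 0.7868 km/s.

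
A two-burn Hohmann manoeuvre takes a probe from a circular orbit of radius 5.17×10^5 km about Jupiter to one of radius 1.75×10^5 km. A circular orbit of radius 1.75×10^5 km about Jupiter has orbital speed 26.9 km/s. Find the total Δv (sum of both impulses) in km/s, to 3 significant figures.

From the circular-orbit relation v² = μ/r at r = 1.75×10^5 km: μ = v²r = (26.9)² × 1.75×10^5 = 1.26632×10^8 km³/s².
Semi-major axis of the transfer orbit: a_t = (5.170×10^5 + 1.750×10^5)/2 = 3.460×10^5 km.
At r₁ the circular-orbit speed is v₁ = √(μ/r₁) = 15.65 km/s.
On the transfer ellipse at r₁, vis-viva equation gives v_a = √[μ(2/r₁ − 1/a_t)] = 11.13 km/s.
First burn Δv₁ = |v_a − v₁| = 4.520 km/s.
At r₂, v₂ = √(μ/r₂) = 26.900 km/s.
Transfer-orbit speed at r₂: v_p = √[μ(2/r₂ − 1/a_t)] = 32.882 km/s.
Second burn Δv₂ = |v₂ − v_p| = 5.982 km/s.
Δv = Δv₁ + Δv₂ = 4.520 + 5.982 = 10.50 km/s.

Δv = 10.5 km/s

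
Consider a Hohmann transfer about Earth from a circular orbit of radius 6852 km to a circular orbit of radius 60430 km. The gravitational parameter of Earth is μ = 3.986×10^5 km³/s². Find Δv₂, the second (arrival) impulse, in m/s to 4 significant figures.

The Hohmann ellipse has a_t = (r₁ + r₂)/2 = 33641 km.
On the circular orbit at r = 60430 km, v_c = √(μ/r) = 2.568 km/s.
Transfer-orbit speed at the same r (vis-viva, a = a_t): v_t = √[μ(2/r − 1/a_t)] = 1.159 km/s.
Δv₂ = |v_t − v_c| = |1.159 − 2.568| = 1.409 km/s.

Δv₂ = 1409 m/s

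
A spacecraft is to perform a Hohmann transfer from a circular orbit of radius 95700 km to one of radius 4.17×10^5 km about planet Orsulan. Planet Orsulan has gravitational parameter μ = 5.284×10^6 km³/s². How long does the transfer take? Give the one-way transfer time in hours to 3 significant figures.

Semi-major axis of the transfer orbit: a_t = (95700 + 4.170×10^5)/2 = 2.5635×10^5 km.
Transfer time t = π√(a_t³/μ) = π√((2.5635×10^5)³ / 5.284×10^6) = 1.774×10^5 s.
Converting: 1.774×10^5 s ÷ 3600 s/hour = 49.3 hours.

t = 49.3 hours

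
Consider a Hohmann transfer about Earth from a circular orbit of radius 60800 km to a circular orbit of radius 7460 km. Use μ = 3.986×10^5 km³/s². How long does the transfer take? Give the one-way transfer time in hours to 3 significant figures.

t = 8.72 hours

The Hohmann ellipse has a_t = (r₁ + r₂)/2 = 34130 km.
Half the transfer-orbit period gives t = π√(a_t³/μ) = 31380 s.
Converting: 31380 s ÷ 3600 s/hour = 8.72 hours.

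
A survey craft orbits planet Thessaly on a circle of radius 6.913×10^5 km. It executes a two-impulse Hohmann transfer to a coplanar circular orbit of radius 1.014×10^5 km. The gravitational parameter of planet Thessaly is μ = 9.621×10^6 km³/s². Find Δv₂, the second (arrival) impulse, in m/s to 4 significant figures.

The Hohmann ellipse has a_t = (r₁ + r₂)/2 = 3.9635×10^5 km.
Circular speed at r = 1.014×10^5 km: v_c = √(μ/r) = 9.74072 km/s.
Vis-viva on the transfer ellipse at r = 1.014×10^5 km gives v_t = √[μ(2/r − 1/a_t)] = 12.8643 km/s.
Δv₂ = |v_t − v_c| = |12.8643 − 9.74072| = 3.124 km/s.

Δv₂ = 3124 m/s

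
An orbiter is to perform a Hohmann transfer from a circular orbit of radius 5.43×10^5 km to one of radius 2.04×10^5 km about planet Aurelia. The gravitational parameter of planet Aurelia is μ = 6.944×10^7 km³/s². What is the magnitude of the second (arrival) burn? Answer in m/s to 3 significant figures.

Δv₂ = 3800 m/s

The Hohmann ellipse has a_t = (r₁ + r₂)/2 = 3.735×10^5 km.
On the circular orbit at r = 2.040×10^5 km, v_c = √(μ/r) = 18.450 km/s.
Vis-viva on the transfer ellipse at r = 2.040×10^5 km gives v_t = √[μ(2/r − 1/a_t)] = 22.246 km/s.
Δv₂ = |v_t − v_c| = |22.246 − 18.450| = 3.796 km/s.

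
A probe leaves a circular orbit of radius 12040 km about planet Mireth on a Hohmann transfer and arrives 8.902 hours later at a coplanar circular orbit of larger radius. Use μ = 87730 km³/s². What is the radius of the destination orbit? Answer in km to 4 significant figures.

r₂ = 29760 km

Transfer time t = 8.902 hours = 32047.2 s, and t = π√(a_t³/μ).
So a_t = (μ t²/π²)^(1/3) = (87730 × (32047.2)² / π²)^(1/3) = 20900 km.
Since a_t = (r₁ + r₂)/2, r₂ = 2a_t − r₁ = 2×20900 − 12040 = 29760 km.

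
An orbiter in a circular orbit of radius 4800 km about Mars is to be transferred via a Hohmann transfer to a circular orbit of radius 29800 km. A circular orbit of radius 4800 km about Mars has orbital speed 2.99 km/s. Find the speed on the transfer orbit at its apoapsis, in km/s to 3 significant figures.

From the circular-orbit relation v² = μ/r at r = 4800 km: μ = v²r = (2.99)² × 4800 = 42912.5 km³/s².
Transfer-ellipse semi-major axis a_t = (r₁ + r₂)/2 = (4800 + 29800)/2 = 17300 km.
At apoapsis, r = 29800 km.
From the vis-viva equation, v = √[μ(2/r − 1/a_t)] = 0.6321 km/s.

v = 0.632 km/s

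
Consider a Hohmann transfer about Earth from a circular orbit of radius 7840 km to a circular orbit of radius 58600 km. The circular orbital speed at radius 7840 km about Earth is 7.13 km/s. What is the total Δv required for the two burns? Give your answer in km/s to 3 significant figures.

Δv = 3.68 km/s

From the circular-orbit relation v² = μ/r at r = 7840 km: μ = v²r = (7.13)² × 7840 = 3.98561×10^5 km³/s².
The Hohmann ellipse has a_t = (r₁ + r₂)/2 = 33220 km.
At r₁ the circular-orbit speed is v₁ = √(μ/r₁) = 7.130 km/s.
Transfer-orbit speed at r₁ (v² = μ(2/r − 1/a)): v_p = √[μ(2/r₁ − 1/a_t)] = 9.470 km/s.
First burn Δv₁ = |v_p − v₁| = 2.340 km/s.
At r₂, v₂ = √(μ/r₂) = 2.608 km/s.
Transfer-orbit speed at r₂: v_a = √[μ(2/r₂ − 1/a_t)] = 1.267 km/s.
Second burn Δv₂ = |v₂ − v_a| = 1.341 km/s.
Total Δv = Δv₁ + Δv₂ = 3.681 km/s.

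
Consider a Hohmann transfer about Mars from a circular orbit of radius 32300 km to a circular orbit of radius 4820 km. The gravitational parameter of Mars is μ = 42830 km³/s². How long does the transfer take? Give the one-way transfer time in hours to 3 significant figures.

t = 10.7 hours

The Hohmann ellipse has a_t = (r₁ + r₂)/2 = 18560 km.
Half the transfer-orbit period gives t = π√(a_t³/μ) = 38380 s.
Converting: 38380 s ÷ 3600 s/hour = 10.7 hours.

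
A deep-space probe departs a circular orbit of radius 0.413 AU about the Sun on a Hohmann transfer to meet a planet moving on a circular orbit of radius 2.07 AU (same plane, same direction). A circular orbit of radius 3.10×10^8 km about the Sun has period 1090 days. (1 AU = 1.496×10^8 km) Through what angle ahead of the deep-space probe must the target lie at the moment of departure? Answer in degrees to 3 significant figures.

From Kepler's third law T² = 4π²r³/μ at r = 3.10×10^8 km, T = 1090 days = 1090 × 86400 s = 9.4176×10^7 s: μ = 4π²r³/T² = 1.32606×10^11 km³/s².
In km: r₁ = 0.413 × 1.496×10^8 = 6.17848×10^7 km; r₂ = 2.07 × 1.496×10^8 = 3.09672×10^8 km.
Semi-major axis of the transfer orbit: a_t = (6.17848×10^7 + 3.09672×10^8)/2 = 1.857284×10^8 km.
Transfer time t = π√(a_t³/μ) = 2.1837×10^7 s.
The target's mean motion on its circular orbit is ω₂ = √(μ/r₂³) = 6.6824×10^-8 rad/s.
Angle swept by the target during transfer: ω₂·t = 1.4592 rad = 83.61°.
The deep-space probe traverses 180° on the transfer ellipse, so the target must lead by 180° − 83.61° = 96.4°.

φ = 96.4°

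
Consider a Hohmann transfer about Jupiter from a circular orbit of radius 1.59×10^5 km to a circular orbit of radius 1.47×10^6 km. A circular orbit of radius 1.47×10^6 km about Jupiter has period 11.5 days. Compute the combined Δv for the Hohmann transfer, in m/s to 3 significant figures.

From Kepler's third law T² = 4π²r³/μ at r = 1.47×10^6 km, T = 11.5 days = 11.5 × 86400 s = 9.936×10^5 s: μ = 4π²r³/T² = 1.27025×10^8 km³/s².
Semi-major axis of the transfer orbit: a_t = (1.590×10^5 + 1.470×10^6)/2 = 8.145×10^5 km.
Circular speed at r₁: v₁ = √(μ/r₁) = √(1.27025×10^8/1.590×10^5) = 28.265 km/s.
On the transfer ellipse at r₁, v² = μ(2/r − 1/a) gives v_p = √[μ(2/r₁ − 1/a_t)] = 37.972 km/s.
First burn Δv₁ = |v_p − v₁| = 9.707 km/s.
Circular speed at r₂: v₂ = √(μ/r₂) = 9.296 km/s.
Transfer-orbit speed at r₂: v_a = √[μ(2/r₂ − 1/a_t)] = 4.107 km/s.
Second burn Δv₂ = |v₂ − v_a| = 5.189 km/s.
Total Δv = Δv₁ + Δv₂ = 14.90 km/s.

Δv = 14900 m/s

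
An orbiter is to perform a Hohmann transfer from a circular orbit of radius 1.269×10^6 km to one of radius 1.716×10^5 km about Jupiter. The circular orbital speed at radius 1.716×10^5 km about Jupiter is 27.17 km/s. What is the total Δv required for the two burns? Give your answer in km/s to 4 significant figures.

From the circular-orbit relation v² = μ/r at r = 1.716×10^5 km: μ = v²r = (27.17)² × 1.716×10^5 = 1.26677×10^8 km³/s².
The Hohmann ellipse has a_t = (r₁ + r₂)/2 = 7.203×10^5 km.
Circular speed at r₁: v₁ = √(μ/r₁) = √(1.26677×10^8/1.269×10^6) = 9.9912 km/s.
On the transfer ellipse at r₁, vis-viva gives v_a = √[μ(2/r₁ − 1/a_t)] = 4.8766 km/s.
First burn Δv₁ = |v_a − v₁| = 5.115 km/s.
Circular speed at r₂: v₂ = √(μ/r₂) = 27.170 km/s.
Transfer-orbit speed at r₂: v_p = √[μ(2/r₂ − 1/a_t)] = 36.063 km/s.
Second burn Δv₂ = |v₂ − v_p| = 8.893 km/s.
Δv = Δv₁ + Δv₂ = 5.115 + 8.893 = 14.01 km/s.

Δv = 14.01 km/s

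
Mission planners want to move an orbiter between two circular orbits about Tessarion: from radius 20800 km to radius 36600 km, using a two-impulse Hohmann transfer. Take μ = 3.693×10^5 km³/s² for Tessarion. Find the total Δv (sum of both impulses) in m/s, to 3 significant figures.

The Hohmann ellipse has a_t = (r₁ + r₂)/2 = 28700 km.
At r₁ the circular-orbit speed is v₁ = √(μ/r₁) = 4.21365 km/s.
On the transfer ellipse at r₁, v² = μ(2/r − 1/a) gives v_p = √[μ(2/r₁ − 1/a_t)] = 4.75836 km/s.
First burn Δv₁ = |v_p − v₁| = 0.5447 km/s.
Circular speed at r₂: v₂ = √(μ/r₂) = 3.1765 km/s.
Transfer-orbit speed at r₂: v_a = √[μ(2/r₂ − 1/a_t)] = 2.7042 km/s.
Second burn Δv₂ = |v₂ − v_a| = 0.4723 km/s.
Total Δv = Δv₁ + Δv₂ = 1.017 km/s.

Δv = 1020 m/s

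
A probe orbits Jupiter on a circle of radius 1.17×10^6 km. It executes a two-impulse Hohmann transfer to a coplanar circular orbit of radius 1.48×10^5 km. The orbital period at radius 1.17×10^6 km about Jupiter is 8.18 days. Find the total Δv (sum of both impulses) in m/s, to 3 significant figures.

From Kepler's third law T² = 4π²r³/μ at r = 1.17×10^6 km, T = 8.18 days = 8.18 × 86400 s = 7.06752×10^5 s: μ = 4π²r³/T² = 1.26585×10^8 km³/s².
Semi-major axis of the transfer orbit: a_t = (1.170×10^6 + 1.480×10^5)/2 = 6.590×10^5 km.
At r₁ the circular-orbit speed is v₁ = √(μ/r₁) = 10.40156 km/s.
Transfer-orbit speed at r₁ (vis-viva equation): v_a = √[μ(2/r₁ − 1/a_t)] = 4.929318 km/s.
First burn Δv₁ = |v_a − v₁| = 5.4722 km/s.
At r₂, v₂ = √(μ/r₂) = 29.245615 km/s.
Transfer-orbit speed at r₂: v_p = √[μ(2/r₂ − 1/a_t)] = 38.968257 km/s.
Second burn Δv₂ = |v₂ − v_p| = 9.7226 km/s.
Total Δv = Δv₁ + Δv₂ = 15.19 km/s.

Δv = 15200 m/s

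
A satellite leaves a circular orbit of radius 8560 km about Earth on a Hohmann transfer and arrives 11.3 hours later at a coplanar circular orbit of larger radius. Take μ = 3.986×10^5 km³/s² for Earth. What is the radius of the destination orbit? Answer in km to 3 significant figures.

Transfer time t = 11.3 hours = 40680 s, and t = π√(a_t³/μ).
So a_t = (μ t²/π²)^(1/3) = (3.986×10^5 × (40680)² / π²)^(1/3) = 40582 km.
Since a_t = (r₁ + r₂)/2, r₂ = 2a_t − r₁ = 2×40582 − 8560 = 72604 km.

r₂ = 72600 km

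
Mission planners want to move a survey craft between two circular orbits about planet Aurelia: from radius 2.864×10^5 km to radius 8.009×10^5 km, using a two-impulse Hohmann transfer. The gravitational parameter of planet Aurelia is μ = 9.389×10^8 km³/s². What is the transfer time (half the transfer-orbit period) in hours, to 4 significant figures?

t = 11.42 hours

Semi-major axis of the transfer orbit: a_t = (2.864×10^5 + 8.009×10^5)/2 = 5.4365×10^5 km.
Half the transfer-orbit period gives t = π√(a_t³/μ) = 41100 s.
Converting: 41100 s ÷ 3600 s/hour = 11.42 hours.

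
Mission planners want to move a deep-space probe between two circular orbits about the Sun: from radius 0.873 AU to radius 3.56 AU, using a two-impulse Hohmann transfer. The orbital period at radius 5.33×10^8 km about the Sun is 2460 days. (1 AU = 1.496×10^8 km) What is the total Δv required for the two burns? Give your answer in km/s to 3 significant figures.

From Kepler's third law T² = 4π²r³/μ at r = 5.33×10^8 km, T = 2460 days = 2460 × 86400 s = 2.12544×10^8 s: μ = 4π²r³/T² = 1.32326×10^11 km³/s².
In km: r₁ = 0.873 × 1.496×10^8 = 1.306008×10^8 km; r₂ = 3.56 × 1.496×10^8 = 5.32576×10^8 km.
Semi-major axis of the transfer orbit: a_t = (1.306008×10^8 + 5.32576×10^8)/2 = 3.315884×10^8 km.
Circular speed at r₁: v₁ = √(μ/r₁) = √(1.32326×10^11/1.306008×10^8) = 31.831 km/s.
Transfer-orbit speed at r₁ (vis-viva): v_p = √[μ(2/r₁ − 1/a_t)] = 40.340 km/s.
First burn Δv₁ = |v_p − v₁| = 8.509 km/s.
Circular speed at r₂: v₂ = √(μ/r₂) = 15.7627 km/s.
Transfer-orbit speed at r₂: v_a = √[μ(2/r₂ − 1/a_t)] = 9.89246 km/s.
Second burn Δv₂ = |v₂ − v_a| = 5.870 km/s.
Δv = Δv₁ + Δv₂ = 8.509 + 5.870 = 14.38 km/s.

Δv = 14.4 km/s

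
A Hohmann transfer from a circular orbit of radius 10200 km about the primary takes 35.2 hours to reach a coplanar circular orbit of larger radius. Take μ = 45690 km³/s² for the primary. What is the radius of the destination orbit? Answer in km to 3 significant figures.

r₂ = 73900 km

Transfer time t = 35.2 hours = 1.2672×10^5 s, and t = π√(a_t³/μ).
So a_t = (μ t²/π²)^(1/3) = (45690 × (1.2672×10^5)² / π²)^(1/3) = 42047 km.
Since a_t = (r₁ + r₂)/2, r₂ = 2a_t − r₁ = 2×42047 − 10200 = 73894 km.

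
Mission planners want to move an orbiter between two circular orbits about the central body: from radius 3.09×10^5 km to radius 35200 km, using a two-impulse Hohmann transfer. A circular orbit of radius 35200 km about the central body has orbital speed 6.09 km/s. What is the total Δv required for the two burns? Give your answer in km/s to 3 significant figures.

From the circular-orbit relation v² = μ/r at r = 35200 km: μ = v²r = (6.09)² × 35200 = 1.30550×10^6 km³/s².
Transfer-ellipse semi-major axis a_t = (r₁ + r₂)/2 = (3.090×10^5 + 35200)/2 = 1.721×10^5 km.
Circular speed at r₁: v₁ = √(μ/r₁) = √(1.30550×10^6/3.090×10^5) = 2.0555 km/s.
Transfer-orbit speed at r₁ (vis-viva equation): v_a = √[μ(2/r₁ − 1/a_t)] = 0.92959 km/s.
First burn Δv₁ = |v_a − v₁| = 1.126 km/s.
At r₂, v₂ = √(μ/r₂) = 6.090 km/s.
Transfer-orbit speed at r₂: v_p = √[μ(2/r₂ − 1/a_t)] = 8.160 km/s.
Second burn Δv₂ = |v₂ − v_p| = 2.070 km/s.
Total Δv = Δv₁ + Δv₂ = 3.196 km/s.

Δv = 3.20 km/s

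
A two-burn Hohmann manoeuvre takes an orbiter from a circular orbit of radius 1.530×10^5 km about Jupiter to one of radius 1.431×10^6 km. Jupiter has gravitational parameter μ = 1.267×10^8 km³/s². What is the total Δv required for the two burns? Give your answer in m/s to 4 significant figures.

The Hohmann ellipse has a_t = (r₁ + r₂)/2 = 7.920×10^5 km.
At r₁ the circular-orbit speed is v₁ = √(μ/r₁) = 28.777 km/s.
On the transfer ellipse at r₁, vis-viva equation gives v_p = √[μ(2/r₁ − 1/a_t)] = 38.681 km/s.
First burn Δv₁ = |v_p − v₁| = 9.904 km/s.
Circular speed at r₂: v₂ = √(μ/r₂) = 9.410 km/s.
Transfer-orbit speed at r₂: v_a = √[μ(2/r₂ − 1/a_t)] = 4.136 km/s.
Second burn Δv₂ = |v₂ − v_a| = 5.274 km/s.
Total Δv = Δv₁ + Δv₂ = 15.18 km/s.

Δv = 15180 m/s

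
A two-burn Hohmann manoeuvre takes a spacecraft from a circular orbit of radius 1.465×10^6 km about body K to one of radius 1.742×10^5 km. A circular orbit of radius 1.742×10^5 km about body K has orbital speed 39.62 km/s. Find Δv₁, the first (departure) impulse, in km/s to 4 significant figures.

Δv₁ = 7.364 km/s

From the circular-orbit relation v² = μ/r at r = 1.742×10^5 km: μ = v²r = (39.62)² × 1.742×10^5 = 2.73449×10^8 km³/s².
The Hohmann ellipse has a_t = (r₁ + r₂)/2 = 8.196×10^5 km.
Circular speed at r = 1.465×10^6 km: v_c = √(μ/r) = 13.6622 km/s.
Transfer-orbit speed at the same r (vis-viva, a = a_t): v_t = √[μ(2/r − 1/a_t)] = 6.29858 km/s.
Δv₁ = |v_t − v_c| = |6.29858 − 13.6622| = 7.364 km/s.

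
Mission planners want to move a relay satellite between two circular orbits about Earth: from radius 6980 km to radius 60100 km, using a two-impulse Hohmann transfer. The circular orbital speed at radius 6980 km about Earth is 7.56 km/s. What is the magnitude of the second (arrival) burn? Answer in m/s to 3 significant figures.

Δv₂ = 1400 m/s

From the circular-orbit relation v² = μ/r at r = 6980 km: μ = v²r = (7.56)² × 6980 = 3.98932×10^5 km³/s².
Semi-major axis of the transfer orbit: a_t = (6980 + 60100)/2 = 33540 km.
Circular speed at r = 60100 km: v_c = √(μ/r) = 2.576 km/s.
Transfer-orbit speed at the same r (vis-viva, a = a_t): v_t = √[μ(2/r − 1/a_t)] = 1.175 km/s.
Δv₂ = |v_t − v_c| = |1.175 − 2.576| = 1.401 km/s.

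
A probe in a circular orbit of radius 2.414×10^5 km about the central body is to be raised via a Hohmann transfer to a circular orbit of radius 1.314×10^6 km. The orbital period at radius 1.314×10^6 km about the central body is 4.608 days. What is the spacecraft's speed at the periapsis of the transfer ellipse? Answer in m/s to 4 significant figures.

v = 62890 m/s

From Kepler's third law T² = 4π²r³/μ at r = 1.314×10^6 km, T = 4.608 days = 4.608 × 86400 s = 3.981312×10^5 s: μ = 4π²r³/T² = 5.65058×10^8 km³/s².
Transfer-ellipse semi-major axis a_t = (r₁ + r₂)/2 = (2.414×10^5 + 1.314×10^6)/2 = 7.777×10^5 km.
The periapsis of the transfer ellipse is at r = 2.414×10^5 km.
From the vis-viva equation, v = √[μ(2/r − 1/a_t)] = 62.89 km/s.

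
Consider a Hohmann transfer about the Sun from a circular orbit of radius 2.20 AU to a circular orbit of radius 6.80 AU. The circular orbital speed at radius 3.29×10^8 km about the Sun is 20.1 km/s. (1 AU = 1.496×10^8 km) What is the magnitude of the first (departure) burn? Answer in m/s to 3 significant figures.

Δv₁ = 4610 m/s

From the circular-orbit relation v² = μ/r at r = 3.29×10^8 km: μ = v²r = (20.1)² × 3.29×10^8 = 1.32919×10^11 km³/s².
In km: r₁ = 2.20 × 1.496×10^8 = 3.2912×10^8 km; r₂ = 6.80 × 1.496×10^8 = 1.01728×10^9 km.
The Hohmann ellipse has a_t = (r₁ + r₂)/2 = 6.732×10^8 km.
Circular speed at r = 3.2912×10^8 km: v_c = √(μ/r) = 20.096 km/s.
Vis-viva on the transfer ellipse at r = 3.2912×10^8 km gives v_t = √[μ(2/r − 1/a_t)] = 24.704 km/s.
Δv₁ = |v_t − v_c| = |24.704 − 20.096| = 4.608 km/s.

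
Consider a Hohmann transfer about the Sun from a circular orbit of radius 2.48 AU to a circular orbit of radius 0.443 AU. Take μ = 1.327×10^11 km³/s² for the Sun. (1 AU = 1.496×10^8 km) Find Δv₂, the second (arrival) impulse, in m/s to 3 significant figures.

In km: r₁ = 2.48 × 1.496×10^8 = 3.71008×10^8 km; r₂ = 0.443 × 1.496×10^8 = 6.62728×10^7 km.
Transfer-ellipse semi-major axis a_t = (r₁ + r₂)/2 = (3.71008×10^8 + 6.62728×10^7)/2 = 2.186404×10^8 km.
On the circular orbit at r = 6.62728×10^7 km, v_c = √(μ/r) = 44.75 km/s.
Vis-viva on the transfer ellipse at r = 6.62728×10^7 km gives v_t = √[μ(2/r − 1/a_t)] = 58.29 km/s.
Δv₂ = |v_t − v_c| = |58.29 − 44.75| = 13.54 km/s.

Δv₂ = 13500 m/s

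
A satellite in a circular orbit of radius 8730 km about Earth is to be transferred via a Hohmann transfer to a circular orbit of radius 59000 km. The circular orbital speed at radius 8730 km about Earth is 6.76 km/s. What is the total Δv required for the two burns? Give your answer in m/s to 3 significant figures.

Δv = 3440 m/s

From the circular-orbit relation v² = μ/r at r = 8730 km: μ = v²r = (6.76)² × 8730 = 3.98940×10^5 km³/s².
The Hohmann ellipse has a_t = (r₁ + r₂)/2 = 33865 km.
Circular speed at r₁: v₁ = √(μ/r₁) = √(3.98940×10^5/8730) = 6.760 km/s.
On the transfer ellipse at r₁, vis-viva gives v_p = √[μ(2/r₁ − 1/a_t)] = 8.923 km/s.
First burn Δv₁ = |v_p − v₁| = 2.163 km/s.
Circular speed at r₂: v₂ = √(μ/r₂) = 2.600 km/s.
Transfer-orbit speed at r₂: v_a = √[μ(2/r₂ − 1/a_t)] = 1.320 km/s.
Second burn Δv₂ = |v₂ − v_a| = 1.280 km/s.
Δv = Δv₁ + Δv₂ = 2.163 + 1.280 = 3.443 km/s.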